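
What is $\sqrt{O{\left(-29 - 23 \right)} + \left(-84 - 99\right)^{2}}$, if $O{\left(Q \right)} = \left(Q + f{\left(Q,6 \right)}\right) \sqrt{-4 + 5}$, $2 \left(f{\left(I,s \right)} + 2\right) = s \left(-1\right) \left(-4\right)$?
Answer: $\sqrt{33447} \approx 182.89$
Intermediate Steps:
$f{\left(I,s \right)} = -2 + 2 s$ ($f{\left(I,s \right)} = -2 + \frac{s \left(-1\right) \left(-4\right)}{2} = -2 + \frac{- s \left(-4\right)}{2} = -2 + \frac{4 s}{2} = -2 + 2 s$)
$O{\left(Q \right)} = 10 + Q$ ($O{\left(Q \right)} = \left(Q + \left(-2 + 2 \cdot 6\right)\right) \sqrt{-4 + 5} = \left(Q + \left(-2 + 12\right)\right) \sqrt{1} = \left(Q + 10\right) 1 = \left(10 + Q\right) 1 = 10 + Q$)
$\sqrt{O{\left(-29 - 23 \right)} + \left(-84 - 99\right)^{2}} = \sqrt{\left(10 - 52\right) + \left(-84 - 99\right)^{2}} = \sqrt{\left(10 - 52\right) + \left(-183\right)^{2}} = \sqrt{\left(10 - 52\right) + 33489} = \sqrt{-42 + 33489} = \sqrt{33447}$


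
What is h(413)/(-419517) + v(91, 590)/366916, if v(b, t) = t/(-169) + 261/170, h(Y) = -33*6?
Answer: 229293695877/491370784744840 ≈ 0.00046664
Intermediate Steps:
h(Y) = -198
v(b, t) = 261/170 - t/169 (v(b, t) = t*(-1/169) + 261*(1/170) = -t/169 + 261/170 = 261/170 - t/169)
h(413)/(-419517) + v(91, 590)/366916 = -198/(-419517) + (261/170 - 1/169*590)/366916 = -198*(-1/419517) + (261/170 - 590/169)*(1/366916) = 22/46613 - 56191/28730*1/366916 = 22/46613 - 56191/10541496680 = 229293695877/491370784744840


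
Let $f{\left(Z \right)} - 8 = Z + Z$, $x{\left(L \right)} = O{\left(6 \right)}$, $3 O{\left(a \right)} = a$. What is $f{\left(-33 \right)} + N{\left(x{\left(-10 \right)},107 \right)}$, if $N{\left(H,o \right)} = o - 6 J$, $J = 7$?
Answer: $7$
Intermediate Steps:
$O{\left(a \right)} = \frac{a}{3}$
$x{\left(L \right)} = 2$ ($x{\left(L \right)} = \frac{1}{3} \cdot 6 = 2$)
$f{\left(Z \right)} = 8 + 2 Z$ ($f{\left(Z \right)} = 8 + \left(Z + Z\right) = 8 + 2 Z$)
$N{\left(H,o \right)} = -42 + o$ ($N{\left(H,o \right)} = o - 42 = -42 + o$)
$f{\left(-33 \right)} + N{\left(x{\left(-10 \right)},107 \right)} = \left(8 + 2 \left(-33\right)\right) + \left(-42 + 107\right) = \left(8 - 66\right) + 65 = -58 + 65 = 7$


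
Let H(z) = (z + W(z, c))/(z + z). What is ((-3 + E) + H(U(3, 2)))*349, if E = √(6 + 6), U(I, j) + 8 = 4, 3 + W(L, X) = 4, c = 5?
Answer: -7329/8 + 698*√3 ≈ 292.85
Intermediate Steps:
W(L, X) = 1 (W(L, X) = -3 + 4 = 1)
U(I, j) = -4 (U(I, j) = -8 + 4 = -4)
H(z) = (1 + z)/(2*z) (H(z) = (z + 1)/(z + z) = (1 + z)/((2*z)) = (1 + z)*(1/(2*z)) = (1 + z)/(2*z))
E = 2*√3 (E = √12 = 2*√3 ≈ 3.4641)
((-3 + E) + H(U(3, 2)))*349 = ((-3 + 2*√3) + (½)*(1 - 4)/(-4))*349 = ((-3 + 2*√3) + (½)*(-¼)*(-3))*349 = ((-3 + 2*√3) + 3/8)*349 = (-21/8 + 2*√3)*349 = -7329/8 + 698*√3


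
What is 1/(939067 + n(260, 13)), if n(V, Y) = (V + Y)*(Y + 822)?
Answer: 1/1167022 ≈ 8.5688e-7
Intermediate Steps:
n(V, Y) = (822 + Y)*(V + Y) (n(V, Y) = (V + Y)*(822 + Y) = (822 + Y)*(V + Y))
1/(939067 + n(260, 13)) = 1/(939067 + (13² + 822*260 + 822*13 + 260*13)) = 1/(939067 + (169 + 213720 + 10686 + 3380)) = 1/(939067 + 227955) = 1/1167022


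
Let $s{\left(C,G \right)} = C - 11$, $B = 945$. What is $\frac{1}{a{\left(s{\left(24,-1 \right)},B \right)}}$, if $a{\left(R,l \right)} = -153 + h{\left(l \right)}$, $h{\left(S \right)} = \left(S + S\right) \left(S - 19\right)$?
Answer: $\frac{1}{1749987} \approx 5.7143 \cdot 10^{-7}$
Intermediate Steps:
$h{\left(S \right)} = 2 S \left(-19 + S\right)$
$s{\left(C,G \right)} = -11 + C$ ($s{\left(C,G \right)} = C - 11 = -11 + C$)
$a{\left(R,l \right)} = -153 + 2 l \left(-19 + l\right)$
$\frac{1}{a{\left(s{\left(24,-1 \right)},B \right)}} = \frac{1}{-153 + 2 \cdot 945 \left(-19 + 945\right)} = \frac{1}{-153 + 2 \cdot 945 \cdot 926} = \frac{1}{-153 + 1750140} = \frac{1}{1749987}$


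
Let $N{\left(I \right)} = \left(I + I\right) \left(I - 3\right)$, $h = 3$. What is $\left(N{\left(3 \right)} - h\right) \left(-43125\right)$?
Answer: $129375$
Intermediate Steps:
$N{\left(I \right)} = 2 I \left(-3 + I\right)$
$\left(N{\left(3 \right)} - h\right) \left(-43125\right) = \left(2 \cdot 3 \left(-3 + 3\right) - 3\right) \left(-43125\right) = \left(2 \cdot 3 \cdot 0 - 3\right) \left(-43125\right) = \left(0 - 3\right) \left(-43125\right) = \left(-3\right) \left(-43125\right) = 129375$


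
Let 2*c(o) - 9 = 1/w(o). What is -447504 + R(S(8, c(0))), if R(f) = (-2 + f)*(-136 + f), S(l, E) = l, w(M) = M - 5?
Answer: -448272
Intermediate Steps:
w(M) = -5 + M
c(o) = 9/2 + 1/(2*(-5 + o))
R(f) = (-136 + f)*(-2 + f)
-447504 + R(S(8, c(0))) = -447504 + (272 + 8² - 138*8) = -447504 + (272 + 64 - 1104) = -447504 - 768 = -448272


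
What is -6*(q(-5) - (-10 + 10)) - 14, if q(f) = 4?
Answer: -38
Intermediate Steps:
-6*(q(-5) - (-10 + 10)) - 14 = -6*(4 - (-10 + 10)) - 14 = -6*(4 - 1*0) - 14 = -6*(4 + 0) - 14 = -6*4 - 14 = -24 - 14 = -38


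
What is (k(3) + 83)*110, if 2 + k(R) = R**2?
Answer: 9900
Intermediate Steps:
k(R) = -2 + R**2
(k(3) + 83)*110 = ((-2 + 3**2) + 83)*110 = ((-2 + 9) + 83)*110 = (7 + 83)*110 = 90*110 = 9900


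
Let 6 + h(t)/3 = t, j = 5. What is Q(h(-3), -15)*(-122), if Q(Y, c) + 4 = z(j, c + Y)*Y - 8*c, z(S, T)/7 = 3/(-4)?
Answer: -62891/2 ≈ -31446.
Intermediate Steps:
z(S, T) = -21/4 (z(S, T) = 7*(3/(-4)) = 7*(3*(-¼)) = 7*(-¾) = -21/4)
h(t) = -18 + 3*t
Q(Y, c) = -4 - 8*c - 21*Y/4 (Q(Y, c) = -4 + (-21*Y/4 - 8*c) = -4 + (-8*c - 21*Y/4) = -4 - 8*c - 21*Y/4)
Q(h(-3), -15)*(-122) = (-4 - 8*(-15) - 21*(-18 + 3*(-3))/4)*(-122) = (-4 + 120 - 21*(-18 - 9)/4)*(-122) = (-4 + 120 - 21/4*(-27))*(-122) = (-4 + 120 + 567/4)*(-122) = (1031/4)*(-122) = -62891/2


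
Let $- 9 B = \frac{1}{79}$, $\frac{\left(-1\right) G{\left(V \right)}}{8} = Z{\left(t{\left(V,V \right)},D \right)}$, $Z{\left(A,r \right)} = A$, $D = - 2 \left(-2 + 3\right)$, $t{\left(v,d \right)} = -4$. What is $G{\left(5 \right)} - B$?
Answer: $\frac{22753}{711} \approx 32.001$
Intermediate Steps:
$D = -2$ ($D = \left(-2\right) 1 = -2$)
$G{\left(V \right)} = 32$ ($G{\left(V \right)} = \left(-8\right) \left(-4\right) = 32$)
$B = - \frac{1}{711}$ ($B = - \frac{1}{9 \cdot 79} = \left(- \frac{1}{9}\right) \frac{1}{79} = - \frac{1}{711} \approx -0.0014065$)
$G{\left(5 \right)} - B = 32 - - \frac{1}{711} = 32 + \frac{1}{711} = \frac{22753}{711}$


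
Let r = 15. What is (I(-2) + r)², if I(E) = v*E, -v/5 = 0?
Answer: 225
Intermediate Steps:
v = 0 (v = -5*0 = 0)
I(E) = 0 (I(E) = 0*E = 0)
(I(-2) + r)² = (0 + 15)² = 15² = 225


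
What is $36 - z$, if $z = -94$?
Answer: $130$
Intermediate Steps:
$36 - z = 36 - -94 = 36 + 94 = 130$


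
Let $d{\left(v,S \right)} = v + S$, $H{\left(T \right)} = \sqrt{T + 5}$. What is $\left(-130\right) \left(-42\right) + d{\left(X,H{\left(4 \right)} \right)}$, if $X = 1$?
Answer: $5464$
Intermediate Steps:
$H{\left(T \right)} = \sqrt{5 + T}$
$d{\left(v,S \right)} = S + v$
$\left(-130\right) \left(-42\right) + d{\left(X,H{\left(4 \right)} \right)} = \left(-130\right) \left(-42\right) + \left(\sqrt{5 + 4} + 1\right) = 5460 + \left(\sqrt{9} + 1\right) = 5460 + \left(3 + 1\right) = 5460 + 4 = 5464$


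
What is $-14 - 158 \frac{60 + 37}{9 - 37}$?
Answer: $\frac{7467}{14} \approx 533.36$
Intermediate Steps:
$-14 - 158 \frac{60 + 37}{9 - 37} = -14 - 158 \frac{97}{-28} = -14 - 158 \cdot 97 \left(- \frac{1}{28}\right) = -14 - - \frac{7663}{14} = -14 + \frac{7663}{14} = \frac{7467}{14}$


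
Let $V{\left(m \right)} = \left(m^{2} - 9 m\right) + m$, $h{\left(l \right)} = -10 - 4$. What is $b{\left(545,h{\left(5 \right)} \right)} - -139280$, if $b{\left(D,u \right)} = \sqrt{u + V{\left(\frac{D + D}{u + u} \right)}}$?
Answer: $139280 + \frac{\sqrt{355321}}{14} \approx 1.3932 \cdot 10^{5}$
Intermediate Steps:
$h{\left(l \right)} = -14$ ($h{\left(l \right)} = -10 - 4 = -14$)
$V{\left(m \right)} = m^{2} - 8 m$
$b{\left(D,u \right)} = \sqrt{u + \frac{D \left(-8 + \frac{D}{u}\right)}{u}}$ ($b{\left(D,u \right)} = \sqrt{u + \frac{D + D}{u + u} \left(-8 + \frac{D + D}{u + u}\right)} = \sqrt{u + \frac{2 D}{2 u} \left(-8 + \frac{2 D}{2 u}\right)} = \sqrt{u + 2 D \frac{1}{2 u} \left(-8 + 2 D \frac{1}{2 u}\right)} = \sqrt{u + \frac{D}{u} \left(-8 + \frac{D}{u}\right)} = \sqrt{u + \frac{D \left(-8 + \frac{D}{u}\right)}{u}}$)
$b{\left(545,h{\left(5 \right)} \right)} - -139280 = \sqrt{\frac{\left(-14\right)^{3} + 545 \left(545 - -112\right)}{196}} - -139280 = \sqrt{\frac{-2744 + 545 \left(545 + 112\right)}{196}} + 139280 = \sqrt{\frac{-2744 + 545 \cdot 657}{196}} + 139280 = \sqrt{\frac{-2744 + 358065}{196}} + 139280 = \sqrt{\frac{1}{196} \cdot 355321} + 139280 = \sqrt{\frac{355321}{196}} + 139280 = \frac{\sqrt{355321}}{14} + 139280 = 139280 + \frac{\sqrt{355321}}{14}$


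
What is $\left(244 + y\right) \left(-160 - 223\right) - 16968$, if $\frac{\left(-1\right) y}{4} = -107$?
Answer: $-274344$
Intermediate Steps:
$y = 428$ ($y = \left(-4\right) \left(-107\right) = 428$)
$\left(244 + y\right) \left(-160 - 223\right) - 16968 = \left(244 + 428\right) \left(-160 - 223\right) - 16968 = 672 \left(-383\right) - 16968 = -257376 - 16968 = -274344$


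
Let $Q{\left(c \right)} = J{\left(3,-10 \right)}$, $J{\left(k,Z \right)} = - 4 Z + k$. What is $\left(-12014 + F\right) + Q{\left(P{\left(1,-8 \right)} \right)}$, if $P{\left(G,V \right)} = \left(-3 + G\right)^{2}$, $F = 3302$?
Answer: $-8669$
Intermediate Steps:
$J{\left(k,Z \right)} = k - 4 Z$
$Q{\left(c \right)} = 43$ ($Q{\left(c \right)} = 3 - -40 = 3 + 40 = 43$)
$\left(-12014 + F\right) + Q{\left(P{\left(1,-8 \right)} \right)} = \left(-12014 + 3302\right) + 43 = -8712 + 43 = -8669$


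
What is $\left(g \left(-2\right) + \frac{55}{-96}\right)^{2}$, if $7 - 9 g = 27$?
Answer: $\frac{1243225}{82944} \approx 14.989$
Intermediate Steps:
$g = - \frac{20}{9}$ ($g = \frac{7}{9} - 3 = - \frac{20}{9} \approx -2.2222$)
$\left(g \left(-2\right) + \frac{55}{-96}\right)^{2} = \left(\left(- \frac{20}{9}\right) \left(-2\right) + \frac{55}{-96}\right)^{2} = \left(\frac{40}{9} + 55 \left(- \frac{1}{96}\right)\right)^{2} = \left(\frac{40}{9} - \frac{55}{96}\right)^{2} = \left(\frac{1115}{288}\right)^{2} = \frac{1243225}{82944}$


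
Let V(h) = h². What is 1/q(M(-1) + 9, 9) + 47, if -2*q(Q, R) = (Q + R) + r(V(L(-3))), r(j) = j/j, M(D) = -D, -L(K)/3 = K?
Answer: 469/10 ≈ 46.900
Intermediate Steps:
L(K) = -3*K
r(j) = 1
q(Q, R) = -½ - Q/2 - R/2 (q(Q, R) = -((Q + R) + 1)/2 = -(1 + Q + R)/2 = -½ - Q/2 - R/2)
1/q(M(-1) + 9, 9) + 47 = 1/(-½ - (-1*(-1) + 9)/2 - ½*9) + 47 = 1/(-½ - (1 + 9)/2 - 9/2) + 47 = 1/(-½ - ½*10 - 9/2) + 47 = 1/(-½ - 5 - 9/2) + 47 = 1/(-10) + 47 = -⅒ + 47 = 469/10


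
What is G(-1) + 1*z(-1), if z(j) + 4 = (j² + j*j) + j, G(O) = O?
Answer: -4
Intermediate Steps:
z(j) = -4 + j + 2*j² (z(j) = -4 + ((j² + j*j) + j) = -4 + ((j² + j²) + j) = -4 + (2*j² + j) = -4 + (j + 2*j²) = -4 + j + 2*j²)
G(-1) + 1*z(-1) = -1 + 1*(-4 - 1 + 2*(-1)²) = -1 + 1*(-4 - 1 + 2*1) = -1 + 1*(-4 - 1 + 2) = -1 + 1*(-3) = -1 - 3 = -4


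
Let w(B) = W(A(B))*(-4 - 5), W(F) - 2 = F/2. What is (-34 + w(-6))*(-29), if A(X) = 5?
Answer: 4321/2 ≈ 2160.5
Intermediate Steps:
W(F) = 2 + F/2
w(B) = -81/2 (w(B) = (2 + (½)*5)*(-4 - 5) = (2 + 5/2)*(-9) = (9/2)*(-9) = -81/2)
(-34 + w(-6))*(-29) = (-34 - 81/2)*(-29) = -149/2*(-29) = 4321/2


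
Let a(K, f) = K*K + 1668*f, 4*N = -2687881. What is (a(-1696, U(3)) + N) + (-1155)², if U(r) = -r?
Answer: 14133867/4 ≈ 3.5335e+6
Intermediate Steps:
N = -2687881/4 (N = (¼)*(-2687881) = -2687881/4 ≈ -6.7197e+5)
a(K, f) = K² + 1668*f
(a(-1696, U(3)) + N) + (-1155)² = (((-1696)² + 1668*(-1*3)) - 2687881/4) + (-1155)² = ((2876416 + 1668*(-3)) - 2687881/4) + 1334025 = ((2876416 - 5004) - 2687881/4) + 1334025 = (2871412 - 2687881/4) + 1334025 = 8797767/4 + 1334025 = 14133867/4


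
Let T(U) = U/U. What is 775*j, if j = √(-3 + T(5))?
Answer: 775*I*√2 ≈ 1096.0*I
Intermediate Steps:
T(U) = 1
j = I*√2 (j = √(-3 + 1) = √(-2) = I*√2 ≈ 1.4142*I)
775*j = 775*(I*√2) = 775*I*√2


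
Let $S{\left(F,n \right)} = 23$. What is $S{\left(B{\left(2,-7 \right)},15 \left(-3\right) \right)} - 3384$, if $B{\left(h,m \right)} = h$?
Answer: $-3361$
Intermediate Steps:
$S{\left(B{\left(2,-7 \right)},15 \left(-3\right) \right)} - 3384 = 23 - 3384 = -3361$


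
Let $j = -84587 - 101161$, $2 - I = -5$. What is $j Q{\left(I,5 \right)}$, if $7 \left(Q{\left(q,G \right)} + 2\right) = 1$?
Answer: $\frac{2414724}{7} \approx 3.4496 \cdot 10^{5}$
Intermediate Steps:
$I = 7$ ($I = 2 - -5 = 2 + 5 = 7$)
$Q{\left(q,G \right)} = - \frac{13}{7}$ ($Q{\left(q,G \right)} = -2 + \frac{1}{7} \cdot 1 = -2 + \frac{1}{7} = - \frac{13}{7}$)
$j = -185748$
$j Q{\left(I,5 \right)} = \left(-185748\right) \left(- \frac{13}{7}\right) = \frac{2414724}{7}$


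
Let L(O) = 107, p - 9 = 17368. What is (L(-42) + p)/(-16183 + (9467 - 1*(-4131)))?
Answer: -372/55 ≈ -6.7636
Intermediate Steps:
p = 17377 (p = 9 + 17368 = 17377)
(L(-42) + p)/(-16183 + (9467 - 1*(-4131))) = (107 + 17377)/(-16183 + (9467 - 1*(-4131))) = 17484/(-16183 + (9467 + 4131)) = 17484/(-16183 + 13598) = 17484/(-2585) = 17484*(-1/2585) = -372/55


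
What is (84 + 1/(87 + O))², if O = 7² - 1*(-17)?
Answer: 165199609/23409 ≈ 7057.1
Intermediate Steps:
O = 66 (O = 49 + 17 = 66)
(84 + 1/(87 + O))² = (84 + 1/(87 + 66))² = (84 + 1/153)² = (12853/153)² = 165199609/23409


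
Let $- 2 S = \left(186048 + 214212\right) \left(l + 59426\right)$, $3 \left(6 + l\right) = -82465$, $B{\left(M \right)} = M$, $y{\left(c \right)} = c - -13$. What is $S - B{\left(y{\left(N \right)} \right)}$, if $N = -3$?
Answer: $-6390484460$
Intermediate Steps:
$y{\left(c \right)} = 13 + c$ ($y{\left(c \right)} = c + 13 = 13 + c$)
$l = - \frac{82483}{3}$ ($l = -6 + \frac{1}{3} \left(-82465\right) = -6 - \frac{82465}{3} = - \frac{82483}{3} \approx -27494.0$)
$S = -6390484450$ ($S = - \frac{\left(186048 + 214212\right) \left(- \frac{82483}{3} + 59426\right)}{2} = - \frac{400260 \cdot \frac{95795}{3}}{2} = \left(- \frac{1}{2}\right) 12780968900 = -6390484450$)
$S - B{\left(y{\left(N \right)} \right)} = -6390484450 - \left(13 - 3\right) = -6390484450 - 10 = -6390484460$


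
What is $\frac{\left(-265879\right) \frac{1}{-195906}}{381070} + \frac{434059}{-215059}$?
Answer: $- \frac{32404139748673919}{16054992955365780} \approx -2.0183$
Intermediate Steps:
$\frac{\left(-265879\right) \frac{1}{-195906}}{381070} + \frac{434059}{-215059} = \left(-265879\right) \left(- \frac{1}{195906}\right) \frac{1}{381070} + 434059 \left(- \frac{1}{215059}\right) = \frac{265879}{195906} \cdot \frac{1}{381070} - \frac{434059}{215059} = \frac{265879}{74653899420} - \frac{434059}{215059} = - \frac{32404139748673919}{16054992955365780}$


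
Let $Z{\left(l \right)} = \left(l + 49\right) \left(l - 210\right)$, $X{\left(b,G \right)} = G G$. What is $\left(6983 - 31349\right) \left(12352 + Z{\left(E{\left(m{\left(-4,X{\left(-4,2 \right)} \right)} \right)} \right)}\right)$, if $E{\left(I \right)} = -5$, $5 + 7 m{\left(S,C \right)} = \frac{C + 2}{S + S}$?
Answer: $-70466472$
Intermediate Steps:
$X{\left(b,G \right)} = G^{2}$
$m{\left(S,C \right)} = - \frac{5}{7} + \frac{2 + C}{14 S}$ ($m{\left(S,C \right)} = - \frac{5}{7} + \frac{\left(C + 2\right) \frac{1}{S + S}}{7} = - \frac{5}{7} + \frac{\left(2 + C\right) \frac{1}{2 S}}{7} = - \frac{5}{7} + \frac{\frac{1}{2} \frac{1}{S} \left(2 + C\right)}{7} = - \frac{5}{7} + \frac{2 + C}{14 S}$)
$Z{\left(l \right)} = \left(-210 + l\right) \left(49 + l\right)$ ($Z{\left(l \right)} = \left(49 + l\right) \left(-210 + l\right) = \left(-210 + l\right) \left(49 + l\right)$)
$\left(6983 - 31349\right) \left(12352 + Z{\left(E{\left(m{\left(-4,X{\left(-4,2 \right)} \right)} \right)} \right)}\right) = \left(6983 - 31349\right) \left(12352 - \left(9485 - 25\right)\right) = - 24366 \left(12352 + \left(-10290 + 25 + 805\right)\right) = - 24366 \left(12352 - 9460\right) = \left(-24366\right) 2892 = -70466472$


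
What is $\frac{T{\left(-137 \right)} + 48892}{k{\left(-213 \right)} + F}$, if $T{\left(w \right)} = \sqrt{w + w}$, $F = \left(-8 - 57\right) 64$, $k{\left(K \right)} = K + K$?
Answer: $- \frac{24446}{2293} - \frac{i \sqrt{274}}{4586} \approx -10.661 - 0.0036095 i$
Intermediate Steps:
$k{\left(K \right)} = 2 K$
$F = -4160$ ($F = \left(-65\right) 64 = -4160$)
$T{\left(w \right)} = \sqrt{2} \sqrt{w}$ ($T{\left(w \right)} = \sqrt{2 w} = \sqrt{2} \sqrt{w}$)
$\frac{T{\left(-137 \right)} + 48892}{k{\left(-213 \right)} + F} = \frac{\sqrt{2} \sqrt{-137} + 48892}{2 \left(-213\right) - 4160} = \frac{\sqrt{2} i \sqrt{137} + 48892}{-426 - 4160} = \frac{i \sqrt{274} + 48892}{-4586} = \left(48892 + i \sqrt{274}\right) \left(- \frac{1}{4586}\right) = - \frac{24446}{2293} - \frac{i \sqrt{274}}{4586}$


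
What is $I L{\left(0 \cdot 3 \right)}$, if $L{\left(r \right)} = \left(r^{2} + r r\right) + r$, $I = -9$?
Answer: $0$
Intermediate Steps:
$L{\left(r \right)} = r + 2 r^{2}$ ($L{\left(r \right)} = \left(r^{2} + r^{2}\right) + r = 2 r^{2} + r = r + 2 r^{2}$)
$I L{\left(0 \cdot 3 \right)} = - 9 \cdot 0 \cdot 3 \left(1 + 2 \cdot 0 \cdot 3\right) = - 9 \cdot 0 \left(1 + 2 \cdot 0\right) = - 9 \cdot 0 \left(1 + 0\right) = - 9 \cdot 0 \cdot 1 = \left(-9\right) 0 = 0$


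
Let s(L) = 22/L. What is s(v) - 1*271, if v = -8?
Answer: -1095/4 ≈ -273.75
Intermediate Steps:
s(v) - 1*271 = 22/(-8) - 1*271 = 22*(-⅛) - 271 = -11/4 - 271 = -1095/4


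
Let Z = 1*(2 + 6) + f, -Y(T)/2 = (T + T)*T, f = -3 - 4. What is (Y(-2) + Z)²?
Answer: 225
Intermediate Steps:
f = -7
Y(T) = -4*T² (Y(T) = -2*(T + T)*T = -2*2*T*T = -4*T²)
Z = 1 (Z = 1*(2 + 6) - 7 = 1*8 - 7 = 8 - 7 = 1)
(Y(-2) + Z)² = (-4*(-2)² + 1)² = (-4*4 + 1)² = (-16 + 1)² = (-15)² = 225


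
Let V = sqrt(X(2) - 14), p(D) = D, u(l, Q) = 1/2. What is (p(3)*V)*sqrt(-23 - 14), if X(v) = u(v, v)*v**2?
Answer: -6*sqrt(111) ≈ -63.214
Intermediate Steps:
u(l, Q) = 1/2
X(v) = v**2/2
V = 2*I*sqrt(3) (V = sqrt((1/2)*2**2 - 14) = sqrt((1/2)*4 - 14) = sqrt(2 - 14) = sqrt(-12) = 2*I*sqrt(3) ≈ 3.4641*I)
(p(3)*V)*sqrt(-23 - 14) = (3*(2*I*sqrt(3)))*sqrt(-23 - 14) = (6*I*sqrt(3))*sqrt(-37) = (6*I*sqrt(3))*(I*sqrt(37)) = -6*sqrt(111)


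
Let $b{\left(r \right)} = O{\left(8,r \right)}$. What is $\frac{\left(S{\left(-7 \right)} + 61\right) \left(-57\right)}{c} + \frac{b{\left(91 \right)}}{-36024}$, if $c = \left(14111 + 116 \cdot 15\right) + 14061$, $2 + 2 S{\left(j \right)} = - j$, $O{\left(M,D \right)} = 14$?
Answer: $- \frac{32701909}{269387472} \approx -0.12139$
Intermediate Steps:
$b{\left(r \right)} = 14$
$S{\left(j \right)} = -1 - \frac{j}{2}$ ($S{\left(j \right)} = -1 + \frac{\left(-1\right) j}{2} = -1 - \frac{j}{2}$)
$c = 29912$ ($c = \left(14111 + 1740\right) + 14061 = 15851 + 14061 = 29912$)
$\frac{\left(S{\left(-7 \right)} + 61\right) \left(-57\right)}{c} + \frac{b{\left(91 \right)}}{-36024} = \frac{\left(\left(-1 - - \frac{7}{2}\right) + 61\right) \left(-57\right)}{29912} + \frac{14}{-36024} = \left(\left(-1 + \frac{7}{2}\right) + 61\right) \left(-57\right) \frac{1}{29912} + 14 \left(- \frac{1}{36024}\right) = \left(\frac{5}{2} + 61\right) \left(-57\right) \frac{1}{29912} - \frac{7}{18012} = \frac{127}{2} \left(-57\right) \frac{1}{29912} - \frac{7}{18012} = \left(- \frac{7239}{2}\right) \frac{1}{29912} - \frac{7}{18012} = - \frac{7239}{59824} - \frac{7}{18012} = - \frac{32701909}{269387472}$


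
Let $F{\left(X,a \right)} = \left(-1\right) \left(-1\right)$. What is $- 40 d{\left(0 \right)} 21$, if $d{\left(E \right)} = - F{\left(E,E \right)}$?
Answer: $840$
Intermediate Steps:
$F{\left(X,a \right)} = 1$
$d{\left(E \right)} = -1$ ($d{\left(E \right)} = \left(-1\right) 1 = -1$)
$- 40 d{\left(0 \right)} 21 = \left(-40\right) \left(-1\right) 21 = 40 \cdot 21 = 840$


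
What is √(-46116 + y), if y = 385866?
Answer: 15*√1510 ≈ 582.88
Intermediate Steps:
√(-46116 + y) = √(-46116 + 385866) = √339750 = 15*√1510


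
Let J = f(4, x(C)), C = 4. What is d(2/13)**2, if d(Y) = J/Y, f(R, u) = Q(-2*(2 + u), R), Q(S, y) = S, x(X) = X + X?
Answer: 16900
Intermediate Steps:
x(X) = 2*X
f(R, u) = -4 - 2*u (f(R, u) = -2*(2 + u) = -4 - 2*u)
J = -20 (J = -4 - 4*4 = -4 - 2*8 = -4 - 16 = -20)
d(Y) = -20/Y
d(2/13)**2 = (-20/(2/13))**2 = (-20/(2*(1/13)))**2 = (-20/2/13)**2 = (-20*13/2)**2 = (-130)**2 = 16900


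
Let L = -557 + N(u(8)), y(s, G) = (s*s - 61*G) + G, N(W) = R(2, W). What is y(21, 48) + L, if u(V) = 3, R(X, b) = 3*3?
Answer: -2987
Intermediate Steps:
R(X, b) = 9
N(W) = 9
y(s, G) = s**2 - 60*G (y(s, G) = (s**2 - 61*G) + G = s**2 - 60*G)
L = -548 (L = -557 + 9 = -548)
y(21, 48) + L = (21**2 - 60*48) - 548 = (441 - 2880) - 548 = -2439 - 548 = -2987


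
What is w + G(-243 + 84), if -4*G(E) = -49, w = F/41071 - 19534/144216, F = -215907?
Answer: 5077299130/740386917 ≈ 6.8576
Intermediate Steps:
w = -15969762413/2961547668 (w = -215907/41071 - 19534/144216 = -215907*1/41071 - 19534*1/144216 = -215907/41071 - 9767/72108 = -15969762413/2961547668 ≈ -5.3924)
G(E) = 49/4 (G(E) = -¼*(-49) = 49/4)
w + G(-243 + 84) = -15969762413/2961547668 + 49/4 = 5077299130/740386917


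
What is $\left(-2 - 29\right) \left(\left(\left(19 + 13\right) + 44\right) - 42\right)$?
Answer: $-1054$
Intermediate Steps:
$\left(-2 - 29\right) \left(\left(\left(19 + 13\right) + 44\right) - 42\right) = - 31 \left(\left(32 + 44\right) - 42\right) = - 31 \left(76 - 42\right) = \left(-31\right) 34 = -1054$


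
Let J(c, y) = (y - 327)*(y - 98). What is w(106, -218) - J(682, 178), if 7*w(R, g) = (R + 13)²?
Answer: 13943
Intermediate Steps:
w(R, g) = (13 + R)²/7 (w(R, g) = (R + 13)²/7 = (13 + R)²/7)
J(c, y) = (-327 + y)*(-98 + y)
w(106, -218) - J(682, 178) = (13 + 106)²/7 - (32046 + 178² - 425*178) = (⅐)*119² - (32046 + 31684 - 75650) = (⅐)*14161 - 1*(-11920) = 2023 + 11920 = 13943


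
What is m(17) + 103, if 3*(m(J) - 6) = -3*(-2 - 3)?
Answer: 114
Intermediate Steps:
m(J) = 11 (m(J) = 6 + (-3*(-2 - 3))/3 = 6 + (-3*(-5))/3 = 6 + (⅓)*15 = 6 + 5 = 11)
m(17) + 103 = 11 + 103 = 114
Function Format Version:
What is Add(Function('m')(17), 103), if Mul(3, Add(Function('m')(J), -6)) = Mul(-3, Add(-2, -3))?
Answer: 114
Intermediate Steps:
Function('m')(J) = 11 (Function('m')(J) = Add(6, Mul(Rational(1, 3), Mul(-3, Add(-2, -3)))) = Add(6, Mul(Rational(1, 3), Mul(-3, -5))) = Add(6, Mul(Rational(1, 3), 15)) = Add(6, 5) = 11)
Add(Function('m')(17), 103) = Add(11, 103) = 114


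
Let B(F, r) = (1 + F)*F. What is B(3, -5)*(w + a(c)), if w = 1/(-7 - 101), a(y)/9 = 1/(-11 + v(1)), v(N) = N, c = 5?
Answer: -491/45 ≈ -10.911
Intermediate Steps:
B(F, r) = F*(1 + F)
a(y) = -9/10 (a(y) = 9/(-11 + 1) = 9/(-10) = 9*(-⅒) = -9/10)
w = -1/108 (w = 1/(-108) = -1/108 ≈ -0.0092593)
B(3, -5)*(w + a(c)) = (3*(1 + 3))*(-1/108 - 9/10) = (3*4)*(-491/540) = 12*(-491/540) = -491/45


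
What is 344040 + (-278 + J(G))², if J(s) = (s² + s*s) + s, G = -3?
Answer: 413209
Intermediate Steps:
J(s) = s + 2*s² (J(s) = (s² + s²) + s = 2*s² + s = s + 2*s²)
344040 + (-278 + J(G))² = 344040 + (-278 - 3*(1 + 2*(-3)))² = 344040 + (-278 - 3*(1 - 6))² = 344040 + (-278 - 3*(-5))² = 344040 + (-278 + 15)² = 344040 + (-263)² = 344040 + 69169 = 413209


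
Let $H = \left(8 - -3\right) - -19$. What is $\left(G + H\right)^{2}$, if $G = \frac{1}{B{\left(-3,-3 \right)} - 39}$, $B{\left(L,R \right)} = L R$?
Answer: $\frac{808201}{900} \approx 898.0$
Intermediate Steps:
$H = 30$ ($H = \left(8 + 3\right) + 19 = 11 + 19 = 30$)
$G = - \frac{1}{30}$ ($G = \frac{1}{\left(-3\right) \left(-3\right) - 39} = \frac{1}{9 - 39} = \frac{1}{-30} = - \frac{1}{30} \approx -0.033333$)
$\left(G + H\right)^{2} = \left(- \frac{1}{30} + 30\right)^{2} = \left(\frac{899}{30}\right)^{2} = \frac{808201}{900}$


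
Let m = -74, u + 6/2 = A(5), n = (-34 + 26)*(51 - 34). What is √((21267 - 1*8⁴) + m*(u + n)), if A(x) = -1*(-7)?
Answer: √26939 ≈ 164.13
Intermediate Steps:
A(x) = 7
n = -136 (n = -8*17 = -136)
u = 4 (u = -3 + 7 = 4)
√((21267 - 1*8⁴) + m*(u + n)) = √((21267 - 1*8⁴) - 74*(4 - 136)) = √((21267 - 1*4096) - 74*(-132)) = √((21267 - 4096) + 9768) = √(17171 + 9768) = √26939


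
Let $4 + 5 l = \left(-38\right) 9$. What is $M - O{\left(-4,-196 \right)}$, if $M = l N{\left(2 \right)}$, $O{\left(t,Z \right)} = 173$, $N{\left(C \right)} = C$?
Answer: $- \frac{1557}{5} \approx -311.4$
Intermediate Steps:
$l = - \frac{346}{5}$ ($l = - \frac{4}{5} + \frac{\left(-38\right) 9}{5} = - \frac{4}{5} + \frac{1}{5} \left(-342\right) = - \frac{4}{5} - \frac{342}{5} = - \frac{346}{5} \approx -69.2$)
$M = - \frac{692}{5}$ ($M = \left(- \frac{346}{5}\right) 2 = - \frac{692}{5} \approx -138.4$)
$M - O{\left(-4,-196 \right)} = - \frac{692}{5} - 173 = - \frac{1557}{5}$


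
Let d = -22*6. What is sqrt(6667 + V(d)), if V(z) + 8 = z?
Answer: sqrt(6527) ≈ 80.790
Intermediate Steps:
d = -132
V(z) = -8 + z
sqrt(6667 + V(d)) = sqrt(6667 + (-8 - 132)) = sqrt(6667 - 140) = sqrt(6527)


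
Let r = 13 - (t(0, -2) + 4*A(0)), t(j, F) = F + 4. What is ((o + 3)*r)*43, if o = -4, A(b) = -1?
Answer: -645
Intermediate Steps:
t(j, F) = 4 + F
r = 15 (r = 13 - ((4 - 2) + 4*(-1)) = 13 - (2 - 4) = 13 - 1*(-2) = 13 + 2 = 15)
((o + 3)*r)*43 = ((-4 + 3)*15)*43 = -1*15*43 = -15*43 = -645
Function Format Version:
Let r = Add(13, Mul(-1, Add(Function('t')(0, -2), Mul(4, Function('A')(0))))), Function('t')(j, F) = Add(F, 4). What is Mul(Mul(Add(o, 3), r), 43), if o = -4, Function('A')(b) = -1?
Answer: -645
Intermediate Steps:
Function('t')(j, F) = Add(4, F)
r = 15 (r = Add(13, Mul(-1, Add(Add(4, -2), Mul(4, -1)))) = Add(13, Mul(-1, Add(2, -4))) = Add(13, Mul(-1, -2)) = Add(13, 2) = 15)
Mul(Mul(Add(o, 3), r), 43) = Mul(Mul(Add(-4, 3), 15), 43) = Mul(Mul(-1, 15), 43) = Mul(-15, 43) = -645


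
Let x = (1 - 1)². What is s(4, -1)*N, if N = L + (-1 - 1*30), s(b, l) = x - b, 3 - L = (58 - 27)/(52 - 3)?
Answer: 5612/49 ≈ 114.53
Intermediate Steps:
L = 116/49 (L = 3 - (58 - 27)/(52 - 3) = 3 - 31/49 = 116/49 ≈ 2.3673)
x = 0 (x = 0² = 0)
s(b, l) = -b (s(b, l) = 0 - b = -b)
N = -1403/49 (N = 116/49 + (-1 - 1*30) = 116/49 + (-1 - 30) = 116/49 - 31 = -1403/49 ≈ -28.633)
s(4, -1)*N = -1*4*(-1403/49) = -4*(-1403/49) = 5612/49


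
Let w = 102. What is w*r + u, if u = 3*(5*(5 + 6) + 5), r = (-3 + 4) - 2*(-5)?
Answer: 1302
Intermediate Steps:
r = 11 (r = 1 + 10 = 11)
u = 180 (u = 3*(5*11 + 5) = 3*(55 + 5) = 3*60 = 180)
w*r + u = 102*11 + 180 = 1122 + 180 = 1302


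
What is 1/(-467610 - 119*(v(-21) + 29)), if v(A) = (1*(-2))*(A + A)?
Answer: -1/481057 ≈ -2.0788e-6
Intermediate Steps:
v(A) = -4*A
1/(-467610 - 119*(v(-21) + 29)) = 1/(-467610 - 119*(-4*(-21) + 29)) = 1/(-467610 - 119*(84 + 29)) = 1/(-467610 - 119*113) = 1/(-467610 - 13447) = 1/(-481057) = -1/481057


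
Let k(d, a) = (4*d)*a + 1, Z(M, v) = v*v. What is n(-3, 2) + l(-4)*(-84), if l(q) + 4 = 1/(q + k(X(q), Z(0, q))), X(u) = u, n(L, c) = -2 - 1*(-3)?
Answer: 12481/37 ≈ 337.32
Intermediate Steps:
Z(M, v) = v²
n(L, c) = 1 (n(L, c) = -2 + 3 = 1)
k(d, a) = 1 + 4*a*d (k(d, a) = 4*a*d + 1 = 1 + 4*a*d)
l(q) = -4 + 1/(1 + q + 4*q³) (l(q) = -4 + 1/(q + (1 + 4*q²*q)) = -4 + 1/(q + (1 + 4*q³)) = -4 + 1/(1 + q + 4*q³))
n(-3, 2) + l(-4)*(-84) = 1 + ((-3 - 16*(-4)³ - 4*(-4))/(1 - 4 + 4*(-4)³))*(-84) = 1 + ((-3 - 16*(-64) + 16)/(1 - 4 + 4*(-64)))*(-84) = 1 + ((-3 + 1024 + 16)/(1 - 4 - 256))*(-84) = 1 + (1037/(-259))*(-84) = 1 - 1/259*1037*(-84) = 1 - 1037/259*(-84) = 1 + 12444/37 = 12481/37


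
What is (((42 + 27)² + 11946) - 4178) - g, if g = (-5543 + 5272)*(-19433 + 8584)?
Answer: -2927550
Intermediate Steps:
g = 2940079 (g = -271*(-10849) = 2940079)
(((42 + 27)² + 11946) - 4178) - g = (((42 + 27)² + 11946) - 4178) - 1*2940079 = ((69² + 11946) - 4178) - 2940079 = ((4761 + 11946) - 4178) - 2940079 = (16707 - 4178) - 2940079 = 12529 - 2940079 = -2927550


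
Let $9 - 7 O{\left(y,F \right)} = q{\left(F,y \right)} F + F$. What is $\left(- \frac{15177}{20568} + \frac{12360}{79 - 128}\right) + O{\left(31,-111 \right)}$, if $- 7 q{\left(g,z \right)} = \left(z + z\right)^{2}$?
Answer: $- \frac{3004574515}{335944} \approx -8943.7$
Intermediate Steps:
$q{\left(g,z \right)} = - \frac{4 z^{2}}{7}$ ($q{\left(g,z \right)} = - \frac{\left(z + z\right)^{2}}{7} = - \frac{\left(2 z\right)^{2}}{7} = - \frac{4 z^{2}}{7}$)
$O{\left(y,F \right)} = \frac{9}{7} - \frac{F}{7} + \frac{4 F y^{2}}{49}$ ($O{\left(y,F \right)} = \frac{9}{7} - \frac{- \frac{4 y^{2}}{7} F + F}{7} = \frac{9}{7} - \frac{- \frac{4 F y^{2}}{7} + F}{7} = \frac{9}{7} - \frac{F - \frac{4 F y^{2}}{7}}{7} = \frac{9}{7} + \left(- \frac{F}{7} + \frac{4 F y^{2}}{49}\right) = \frac{9}{7} - \frac{F}{7} + \frac{4 F y^{2}}{49}$)
$\left(- \frac{15177}{20568} + \frac{12360}{79 - 128}\right) + O{\left(31,-111 \right)} = \left(- \frac{15177}{20568} + \frac{12360}{79 - 128}\right) + \left(\frac{9}{7} - - \frac{111}{7} + \frac{4}{49} \left(-111\right) 31^{2}\right) = \left(\left(-15177\right) \frac{1}{20568} + \frac{12360}{79 - 128}\right) + \left(\frac{9}{7} + \frac{111}{7} + \frac{4}{49} \left(-111\right) 961\right) = \left(- \frac{5059}{6856} + \frac{12360}{-49}\right) + \left(\frac{9}{7} + \frac{111}{7} - \frac{426684}{49}\right) = \left(- \frac{5059}{6856} + 12360 \left(- \frac{1}{49}\right)\right) - \frac{425844}{49} = \left(- \frac{5059}{6856} - \frac{12360}{49}\right) - \frac{425844}{49} = - \frac{84988051}{335944} - \frac{425844}{49} = - \frac{3004574515}{335944}$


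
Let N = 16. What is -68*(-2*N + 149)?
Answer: -7956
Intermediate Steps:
-68*(-2*N + 149) = -68*(-2*16 + 149) = -68*(-32 + 149) = -68*117 = -7956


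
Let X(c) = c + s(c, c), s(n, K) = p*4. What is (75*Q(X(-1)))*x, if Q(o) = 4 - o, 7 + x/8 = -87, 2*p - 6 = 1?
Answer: 507600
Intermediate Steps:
p = 7/2 (p = 3 + (1/2)*1 = 3 + 1/2 = 7/2 ≈ 3.5000)
s(n, K) = 14 (s(n, K) = (7/2)*4 = 14)
X(c) = 14 + c (X(c) = c + 14 = 14 + c)
x = -752 (x = -56 + 8*(-87) = -56 - 696 = -752)
(75*Q(X(-1)))*x = (75*(4 - (14 - 1)))*(-752) = (75*(4 - 1*13))*(-752) = (75*(4 - 13))*(-752) = (75*(-9))*(-752) = -675*(-752) = 507600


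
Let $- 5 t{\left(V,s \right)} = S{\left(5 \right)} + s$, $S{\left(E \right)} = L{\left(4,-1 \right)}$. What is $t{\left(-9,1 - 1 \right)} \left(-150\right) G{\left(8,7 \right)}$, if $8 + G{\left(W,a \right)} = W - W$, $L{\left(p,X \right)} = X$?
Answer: $240$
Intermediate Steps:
$S{\left(E \right)} = -1$
$t{\left(V,s \right)} = \frac{1}{5} - \frac{s}{5}$ ($t{\left(V,s \right)} = - \frac{-1 + s}{5} = \frac{1}{5} - \frac{s}{5}$)
$G{\left(W,a \right)} = -8$ ($G{\left(W,a \right)} = -8 + \left(W - W\right) = -8 + 0 = -8$)
$t{\left(-9,1 - 1 \right)} \left(-150\right) G{\left(8,7 \right)} = \left(\frac{1}{5} - \frac{1 - 1}{5}\right) \left(-150\right) \left(-8\right) = \left(\frac{1}{5} - 0\right) \left(-150\right) \left(-8\right) = \left(\frac{1}{5} + 0\right) \left(-150\right) \left(-8\right) = \frac{1}{5} \left(-150\right) \left(-8\right) = \left(-30\right) \left(-8\right) = 240$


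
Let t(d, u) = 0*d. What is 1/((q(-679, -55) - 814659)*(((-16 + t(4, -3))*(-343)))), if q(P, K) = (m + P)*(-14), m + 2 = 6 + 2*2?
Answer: -1/4419294320 ≈ -2.2628e-10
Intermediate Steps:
m = 8 (m = -2 + (6 + 2*2) = -2 + (6 + 4) = -2 + 10 = 8)
t(d, u) = 0
q(P, K) = -112 - 14*P (q(P, K) = (8 + P)*(-14) = -112 - 14*P)
1/((q(-679, -55) - 814659)*(((-16 + t(4, -3))*(-343)))) = 1/(((-112 - 14*(-679)) - 814659)*(((-16 + 0)*(-343)))) = 1/(((-112 + 9506) - 814659)*((-16*(-343)))) = 1/((9394 - 814659)*5488) = (1/5488)/(-805265) = -1/805265*1/5488 = -1/4419294320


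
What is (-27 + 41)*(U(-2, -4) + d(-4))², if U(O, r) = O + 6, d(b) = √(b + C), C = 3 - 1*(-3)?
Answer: 252 + 112*√2 ≈ 410.39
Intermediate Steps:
C = 6 (C = 3 + 3 = 6)
d(b) = √(6 + b) (d(b) = √(b + 6) = √(6 + b))
U(O, r) = 6 + O
(-27 + 41)*(U(-2, -4) + d(-4))² = (-27 + 41)*((6 - 2) + √(6 - 4))² = 14*(4 + √2)²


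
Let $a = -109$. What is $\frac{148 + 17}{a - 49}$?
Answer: $- \frac{165}{158} \approx -1.0443$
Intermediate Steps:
$\frac{148 + 17}{a - 49} = \frac{148 + 17}{-109 - 49} = \frac{165}{-158} = 165 \left(- \frac{1}{158}\right) = - \frac{165}{158}$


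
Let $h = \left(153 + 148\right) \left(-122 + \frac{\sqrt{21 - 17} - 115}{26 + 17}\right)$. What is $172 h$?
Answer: $-6452236$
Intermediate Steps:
$h = -37513$ ($h = 301 \left(-122 + \frac{\sqrt{4} - 115}{43}\right) = 301 \left(-122 + \left(2 - 115\right) \frac{1}{43}\right) = 301 \left(-122 - \frac{113}{43}\right) = 301 \left(- \frac{5359}{43}\right) = -37513$)
$172 h = 172 \left(-37513\right) = -6452236$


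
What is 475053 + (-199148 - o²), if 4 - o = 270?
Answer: 205149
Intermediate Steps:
o = -266 (o = 4 - 1*270 = 4 - 270 = -266)
475053 + (-199148 - o²) = 475053 + (-199148 - 1*(-266)²) = 475053 + (-199148 - 1*70756) = 475053 + (-199148 - 70756) = 475053 - 269904 = 205149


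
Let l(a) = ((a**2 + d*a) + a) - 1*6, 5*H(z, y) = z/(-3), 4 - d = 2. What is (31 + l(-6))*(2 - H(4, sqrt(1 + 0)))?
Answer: 1462/15 ≈ 97.467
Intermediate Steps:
d = 2 (d = 4 - 1*2 = 4 - 2 = 2)
H(z, y) = -z/15 (H(z, y) = (z/(-3))/5 = (z*(-1/3))/5 = (-z/3)/5 = -z/15)
l(a) = -6 + a**2 + 3*a (l(a) = ((a**2 + 2*a) + a) - 1*6 = (a**2 + 3*a) - 6 = -6 + a**2 + 3*a)
(31 + l(-6))*(2 - H(4, sqrt(1 + 0))) = (31 + (-6 + (-6)**2 + 3*(-6)))*(2 - (-1)*4/15) = (31 + (-6 + 36 - 18))*(2 - 1*(-4/15)) = (31 + 12)*(2 + 4/15) = 43*(34/15) = 1462/15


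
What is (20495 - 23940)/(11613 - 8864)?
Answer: -3445/2749 ≈ -1.2532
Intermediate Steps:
(20495 - 23940)/(11613 - 8864) = -3445/2749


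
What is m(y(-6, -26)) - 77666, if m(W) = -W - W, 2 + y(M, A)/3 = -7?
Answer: -77612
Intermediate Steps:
y(M, A) = -27 (y(M, A) = -6 + 3*(-7) = -6 - 21 = -27)
m(W) = -2*W
m(y(-6, -26)) - 77666 = -2*(-27) - 77666 = 54 - 77666 = -77612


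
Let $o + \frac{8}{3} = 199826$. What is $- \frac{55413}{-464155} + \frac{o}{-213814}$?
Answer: $- \frac{121351386152}{148864255755} \approx -0.81518$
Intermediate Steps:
$o = \frac{599470}{3}$ ($o = - \frac{8}{3} + 199826 = \frac{599470}{3} \approx 1.9982 \cdot 10^{5}$)
$- \frac{55413}{-464155} + \frac{o}{-213814} = - \frac{55413}{-464155} + \frac{599470}{3 \left(-213814\right)} = \left(-55413\right) \left(- \frac{1}{464155}\right) + \frac{599470}{3} \left(- \frac{1}{213814}\right) = \frac{55413}{464155} - \frac{299735}{320721} = - \frac{121351386152}{148864255755}$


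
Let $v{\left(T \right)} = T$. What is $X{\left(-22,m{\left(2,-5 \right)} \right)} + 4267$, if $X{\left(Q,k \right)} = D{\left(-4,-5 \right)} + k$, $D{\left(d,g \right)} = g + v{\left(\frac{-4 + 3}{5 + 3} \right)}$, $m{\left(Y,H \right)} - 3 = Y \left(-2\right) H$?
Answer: $\frac{34279}{8} \approx 4284.9$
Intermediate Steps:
$m{\left(Y,H \right)} = 3 - 2 H Y$ ($m{\left(Y,H \right)} = 3 + Y \left(-2\right) H = 3 + - 2 Y H = 3 - 2 H Y$)
$D{\left(d,g \right)} = - \frac{1}{8} + g$ ($D{\left(d,g \right)} = g + \frac{-4 + 3}{5 + 3} = g - \frac{1}{8} = - \frac{1}{8} + g$)
$X{\left(Q,k \right)} = - \frac{41}{8} + k$ ($X{\left(Q,k \right)} = \left(- \frac{1}{8} - 5\right) + k = - \frac{41}{8} + k$)
$X{\left(-22,m{\left(2,-5 \right)} \right)} + 4267 = \left(- \frac{41}{8} - \left(-3 - 20\right)\right) + 4267 = \left(- \frac{41}{8} + \left(3 + 20\right)\right) + 4267 = \left(- \frac{41}{8} + 23\right) + 4267 = \frac{143}{8} + 4267 = \frac{34279}{8}$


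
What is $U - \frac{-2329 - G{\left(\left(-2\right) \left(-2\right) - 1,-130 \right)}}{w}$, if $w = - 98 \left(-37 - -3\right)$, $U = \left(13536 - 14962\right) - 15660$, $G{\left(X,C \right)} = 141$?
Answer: $- \frac{28464041}{1666} \approx -17085.0$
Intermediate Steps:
$U = -17086$ ($U = -1426 - 15660 = -17086$)
$w = 3332$ ($w = - 98 \left(-37 + \left(-2 + 5\right)\right) = - 98 \left(-37 + 3\right) = \left(-98\right) \left(-34\right) = 3332$)
$U - \frac{-2329 - G{\left(\left(-2\right) \left(-2\right) - 1,-130 \right)}}{w} = -17086 - \frac{-2329 - 141}{3332} = -17086 - \left(-2329 - 141\right) \frac{1}{3332} = -17086 - \left(-2470\right) \frac{1}{3332} = -17086 - - \frac{1235}{1666} = -17086 + \frac{1235}{1666} = - \frac{28464041}{1666}$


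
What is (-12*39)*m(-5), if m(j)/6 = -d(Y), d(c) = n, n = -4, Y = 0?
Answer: -11232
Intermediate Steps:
d(c) = -4
m(j) = 24 (m(j) = 6*(-1*(-4)) = 6*4 = 24)
(-12*39)*m(-5) = -12*39*24 = -468*24 = -11232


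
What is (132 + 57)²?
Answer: 35721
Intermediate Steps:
(132 + 57)² = 189² = 35721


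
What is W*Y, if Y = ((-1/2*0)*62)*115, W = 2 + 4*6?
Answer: 0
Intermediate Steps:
W = 26 (W = 2 + 24 = 26)
Y = 0 (Y = ((-1*½*0)*62)*115 = (-½*0*62)*115 = (0*62)*115 = 0*115 = 0)
W*Y = 26*0 = 0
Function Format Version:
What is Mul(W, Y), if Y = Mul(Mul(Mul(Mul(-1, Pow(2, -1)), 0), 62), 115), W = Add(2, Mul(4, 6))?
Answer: 0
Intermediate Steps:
W = 26 (W = Add(2, 24) = 26)
Y = 0 (Y = Mul(Mul(Mul(Mul(-1, Rational(1, 2)), 0), 62), 115) = Mul(Mul(Mul(Rational(-1, 2), 0), 62), 115) = Mul(Mul(0, 62), 115) = Mul(0, 115) = 0)
Mul(W, Y) = Mul(26, 0) = 0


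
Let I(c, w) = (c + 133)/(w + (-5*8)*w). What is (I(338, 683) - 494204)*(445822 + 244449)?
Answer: -3028935014525183/8879 ≈ -3.4113e+11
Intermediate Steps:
I(c, w) = -(133 + c)/(39*w) (I(c, w) = (133 + c)/(w - 40*w) = (133 + c)/((-39*w)) = (133 + c)*(-1/(39*w)) = -(133 + c)/(39*w))
(I(338, 683) - 494204)*(445822 + 244449) = ((1/39)*(-133 - 1*338)/683 - 494204)*(445822 + 244449) = ((1/39)*(1/683)*(-133 - 338) - 494204)*690271 = ((1/39)*(1/683)*(-471) - 494204)*690271 = (-157/8879 - 494204)*690271 = -4388037473/8879*690271 = -3028935014525183/8879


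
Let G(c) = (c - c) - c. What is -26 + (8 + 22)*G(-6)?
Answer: 154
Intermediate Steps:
G(c) = -c (G(c) = 0 - c = -c)
-26 + (8 + 22)*G(-6) = -26 + (8 + 22)*(-1*(-6)) = -26 + 30*6 = -26 + 180 = 154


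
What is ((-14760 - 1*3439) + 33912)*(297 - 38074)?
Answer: -593590001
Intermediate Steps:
((-14760 - 1*3439) + 33912)*(297 - 38074) = ((-14760 - 3439) + 33912)*(-37777) = (-18199 + 33912)*(-37777) = 15713*(-37777) = -593590001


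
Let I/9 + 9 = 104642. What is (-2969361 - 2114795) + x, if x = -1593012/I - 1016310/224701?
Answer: -358603344756933538/70533419199 ≈ -5.0842e+6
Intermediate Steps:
I = 941697 (I = -81 + 9*104642 = -81 + 941778 = 941697)
x = -438335822494/70533419199 (x = -1593012/941697 - 1016310/224701 = -1593012*1/941697 - 1016310*1/224701 = -531004/313899 - 1016310/224701 = -438335822494/70533419199 ≈ -6.2146)
(-2969361 - 2114795) + x = (-2969361 - 2114795) - 438335822494/70533419199 = -5084156 - 438335822494/70533419199 = -358603344756933538/70533419199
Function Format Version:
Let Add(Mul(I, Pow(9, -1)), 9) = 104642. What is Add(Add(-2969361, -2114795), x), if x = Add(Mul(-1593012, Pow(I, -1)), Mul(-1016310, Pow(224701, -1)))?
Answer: Rational(-358603344756933538, 70533419199) ≈ -5.0842e+6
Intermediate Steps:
I = 941697 (I = Add(-81, Mul(9, 104642)) = Add(-81, 941778) = 941697)
x = Rational(-438335822494, 70533419199) (x = Add(Mul(-1593012, Pow(941697, -1)), Mul(-1016310, Pow(224701, -1))) = Add(Mul(-1593012, Rational(1, 941697)), Mul(-1016310, Rational(1, 224701))) = Add(Rational(-531004, 313899), Rational(-1016310, 224701)) = Rational(-438335822494, 70533419199) ≈ -6.2146)
Add(Add(-2969361, -2114795), x) = Add(Add(-2969361, -2114795), Rational(-438335822494, 70533419199)) = Add(-5084156, Rational(-438335822494, 70533419199)) = Rational(-358603344756933538, 70533419199)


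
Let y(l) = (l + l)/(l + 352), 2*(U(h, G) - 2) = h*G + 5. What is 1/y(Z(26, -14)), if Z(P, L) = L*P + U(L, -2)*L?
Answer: 271/1246 ≈ 0.21750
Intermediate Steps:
U(h, G) = 9/2 + G*h/2 (U(h, G) = 2 + (h*G + 5)/2 = 2 + (G*h + 5)/2 = 2 + (5 + G*h)/2 = 2 + (5/2 + G*h/2) = 9/2 + G*h/2)
Z(P, L) = L*P + L*(9/2 - L) (Z(P, L) = L*P + (9/2 + (1/2)*(-2)*L)*L = L*P + (9/2 - L)*L = L*P + L*(9/2 - L))
y(l) = 2*l/(352 + l) (y(l) = (2*l)/(352 + l) = 2*l/(352 + l))
1/y(Z(26, -14)) = 1/(2*((1/2)*(-14)*(9 - 2*(-14) + 2*26))/(352 + (1/2)*(-14)*(9 - 2*(-14) + 2*26))) = 1/(2*((1/2)*(-14)*(9 + 28 + 52))/(352 + (1/2)*(-14)*(9 + 28 + 52))) = 1/(2*((1/2)*(-14)*89)/(352 + (1/2)*(-14)*89)) = 1/(2*(-623)/(352 - 623)) = 1/(2*(-623)/(-271)) = 1/(2*(-623)*(-1/271)) = 1/(1246/271) = 271/1246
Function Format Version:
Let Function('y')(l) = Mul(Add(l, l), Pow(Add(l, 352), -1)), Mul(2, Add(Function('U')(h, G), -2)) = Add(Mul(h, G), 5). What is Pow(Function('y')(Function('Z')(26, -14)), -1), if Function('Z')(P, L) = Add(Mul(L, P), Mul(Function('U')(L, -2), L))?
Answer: Rational(271, 1246) ≈ 0.21750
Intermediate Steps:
Function('U')(h, G) = Add(Rational(9, 2), Mul(Rational(1, 2), G, h)) (Function('U')(h, G) = Add(2, Mul(Rational(1, 2), Add(Mul(h, G), 5))) = Add(2, Mul(Rational(1, 2), Add(Mul(G, h), 5))) = Add(2, Mul(Rational(1, 2), Add(5, Mul(G, h)))) = Add(2, Add(Rational(5, 2), Mul(Rational(1, 2), G, h))) = Add(Rational(9, 2), Mul(Rational(1, 2), G, h)))
Function('Z')(P, L) = Add(Mul(L, P), Mul(L, Add(Rational(9, 2), Mul(-1, L)))) (Function('Z')(P, L) = Add(Mul(L, P), Mul(Add(Rational(9, 2), Mul(Rational(1, 2), -2, L)), L)) = Add(Mul(L, P), Mul(Add(Rational(9, 2), Mul(-1, L)), L)) = Add(Mul(L, P), Mul(L, Add(Rational(9, 2), Mul(-1, L)))))
Function('y')(l) = Mul(2, l, Pow(Add(352, l), -1)) (Function('y')(l) = Mul(Mul(2, l), Pow(Add(352, l), -1)) = Mul(2, l, Pow(Add(352, l), -1)))
Pow(Function('y')(Function('Z')(26, -14)), -1) = Pow(Mul(2, Mul(Rational(1, 2), -14, Add(9, Mul(-2, -14), Mul(2, 26))), Pow(Add(352, Mul(Rational(1, 2), -14, Add(9, Mul(-2, -14), Mul(2, 26)))), -1)), -1) = Pow(Mul(2, Mul(Rational(1, 2), -14, Add(9, 28, 52)), Pow(Add(352, Mul(Rational(1, 2), -14, Add(9, 28, 52))), -1)), -1) = Pow(Mul(2, Mul(Rational(1, 2), -14, 89), Pow(Add(352, Mul(Rational(1, 2), -14, 89)), -1)), -1) = Pow(Mul(2, -623, Pow(Add(352, -623), -1)), -1) = Pow(Mul(2, -623, Pow(-271, -1)), -1) = Pow(Mul(2, -623, Rational(-1, 271)), -1) = Pow(Rational(1246, 271), -1) = Rational(271, 1246)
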